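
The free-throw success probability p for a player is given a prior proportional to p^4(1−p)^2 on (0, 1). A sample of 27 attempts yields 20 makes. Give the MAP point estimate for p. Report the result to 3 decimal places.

p̂_MAP = 0.727

The prior density ∝ p^4(1−p)^2 is the kernel of Beta(5, 3).
Data: 20 successes in 27 trials. The binomial likelihood contributes p^20(1−p)^7, so the posterior is Beta(5+20, 3+7) = Beta(25, 10).
For Beta(a, b) with a, b > 1 the mode is (a−1)/(a+b−2) = 24/33 ≈ 0.727.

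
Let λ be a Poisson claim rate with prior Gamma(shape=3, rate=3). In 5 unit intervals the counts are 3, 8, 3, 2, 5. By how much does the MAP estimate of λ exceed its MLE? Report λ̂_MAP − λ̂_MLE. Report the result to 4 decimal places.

Σxᵢ = 21. Posterior is Gamma(24, 8); MAP = (24−1)/8 = 23/8 ≈ 2.87500.
MLE = x̄ = 21/5 ≈ 4.20000.
Difference = 23/8 − 21/5 = -53/40 ≈ -1.3250.

MAP − MLE = -1.3250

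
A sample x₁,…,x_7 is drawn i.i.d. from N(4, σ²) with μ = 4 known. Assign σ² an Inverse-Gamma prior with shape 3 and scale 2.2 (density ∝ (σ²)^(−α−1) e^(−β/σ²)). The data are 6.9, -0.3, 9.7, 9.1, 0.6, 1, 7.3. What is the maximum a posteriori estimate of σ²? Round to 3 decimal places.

Sum of squared deviations about the known mean: SS = (6.9−4)² + (-0.3−4)² + (9.7−4)² + (9.1−4)² + (0.6−4)² + (1−4)² + (7.3−4)² = 116.85.
The Normal likelihood contributes (σ²)^(−n/2) exp(−SS/(2σ²)), so the posterior is Inverse-Gamma(α + n/2, β + SS/2) = Inverse-Gamma(6.5, 60.625).
The mode of Inverse-Gamma(a, b) is b/(a+1) = 60.625/7.5 ≈ 8.083.

σ̂²_MAP = 8.083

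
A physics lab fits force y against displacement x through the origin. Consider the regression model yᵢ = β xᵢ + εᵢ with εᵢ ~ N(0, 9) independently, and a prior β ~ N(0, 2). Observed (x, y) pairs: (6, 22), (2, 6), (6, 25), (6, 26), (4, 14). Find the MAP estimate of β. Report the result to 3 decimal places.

β̂_MAP = 3.819

log p(β | y) = −Σ(yᵢ − βxᵢ)²/(2·9) − β²/(2·2) + const.
Setting the derivative to zero: Σxᵢ(yᵢ − βxᵢ)/9 − β/2 = 0, so β = Σxᵢyᵢ / (Σxᵢ² + σ²/τ²).
Σxᵢyᵢ = 6·22 + 2·6 + 6·25 + 6·26 + 4·14 = 506; Σxᵢ² = 128; σ²/τ² = 4.5.
β̂_MAP = 506 / (128 + 4.5) = 506/132.5 ≈ 3.819.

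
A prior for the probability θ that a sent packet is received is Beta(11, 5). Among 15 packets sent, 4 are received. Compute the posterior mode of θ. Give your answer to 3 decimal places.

Prior: Beta(11, 5).
Data: 4 successes in 15 trials. The binomial likelihood contributes θ^4(1−θ)^11, so the posterior is Beta(11+4, 5+11) = Beta(15, 16).
For Beta(a, b) with a, b > 1 the mode is (a−1)/(a+b−2) = 14/29 ≈ 0.483.

θ̂_MAP = 0.483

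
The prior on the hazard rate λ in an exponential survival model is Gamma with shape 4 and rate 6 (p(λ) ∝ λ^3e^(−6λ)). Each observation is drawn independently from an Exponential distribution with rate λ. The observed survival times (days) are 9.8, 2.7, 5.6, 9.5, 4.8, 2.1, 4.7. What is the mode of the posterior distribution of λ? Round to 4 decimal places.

λ̂_MAP = 0.2212

The Exponential(rate=λ) likelihood is ∝ λ^n e^(−λΣtᵢ). Here n = 7 and Σtᵢ = 9.8 + 2.7 + 5.6 + 9.5 + 4.8 + 2.1 + 4.7 = 39.2.
Posterior ∝ λ^3e^(−6λ) · λ^7e^(−39.2λ) = λ^10e^(−45.2λ), i.e. Gamma(11, 45.2).
Mode = (a−1)/b = 10/45.2 ≈ 0.2212.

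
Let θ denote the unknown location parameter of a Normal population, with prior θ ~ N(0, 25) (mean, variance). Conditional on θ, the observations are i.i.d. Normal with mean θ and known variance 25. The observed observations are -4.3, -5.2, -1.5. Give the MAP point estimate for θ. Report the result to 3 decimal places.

θ̂_MAP = -2.750

n = 3; x̄ = ((-4.3) + (-5.2) + (-1.5))/3 = -11/3 = -11/3 ≈ -3.6667.
For a Normal prior and Normal likelihood with known variance, the posterior is Normal; its mode equals its mean, the precision-weighted average.
Prior precision 1/σ₀² = 1/25 = 0.04; data precision n/σ² = 3/25 = 0.12.
θ̂ = (0.04·0 + 0.12·(-11/3)) / (0.04 + 0.12) = (-0.44)/0.16 = -2.750.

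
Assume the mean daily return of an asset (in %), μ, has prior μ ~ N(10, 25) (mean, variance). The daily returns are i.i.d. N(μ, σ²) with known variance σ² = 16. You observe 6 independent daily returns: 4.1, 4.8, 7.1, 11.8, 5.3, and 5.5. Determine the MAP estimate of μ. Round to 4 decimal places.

μ̂_MAP = 6.7771

n = 6; x̄ = (4.1 + 4.8 + 7.1 + 11.8 + 5.3 + 5.5)/6 = 38.6/6 = 193/30 ≈ 6.4333.
For a Normal prior and Normal likelihood with known variance, the posterior is Normal; its mode equals its mean, the precision-weighted average.
Prior precision 1/σ₀² = 1/25 = 0.04; data precision n/σ² = 6/16 = 0.375.
μ̂ = (0.04·10 + 0.375·(193/30)) / (0.04 + 0.375) = 2.8125/0.415 = 1125/166 ≈ 6.7771.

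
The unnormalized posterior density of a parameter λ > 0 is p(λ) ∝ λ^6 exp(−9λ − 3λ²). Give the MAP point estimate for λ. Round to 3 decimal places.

ℓ'(λ) = 6/λ − 9 − 6λ. Setting this to zero and multiplying by λ: 6λ² + 9λ − 6 = 0.
λ = (−9 + √(9² + 4·6·6)) / (2·6) = (−9 + √225) / 12 = (−9 + 15)/12 = 1/2.
ℓ''(λ) = −6/λ² − 6 < 0, confirming a maximum.

λ̂_MAP = 0.500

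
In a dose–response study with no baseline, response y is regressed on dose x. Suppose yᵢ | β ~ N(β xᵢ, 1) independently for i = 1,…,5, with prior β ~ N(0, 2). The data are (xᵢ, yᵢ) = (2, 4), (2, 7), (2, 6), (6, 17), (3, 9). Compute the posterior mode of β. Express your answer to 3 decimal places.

log p(β | y) = −Σ(yᵢ − βxᵢ)²/(2·1) − β²/(2·2) + const.
Setting the derivative to zero: Σxᵢ(yᵢ − βxᵢ)/1 − β/2 = 0, so β = Σxᵢyᵢ / (Σxᵢ² + σ²/τ²).
Σxᵢyᵢ = 2·4 + 2·7 + 2·6 + 6·17 + 3·9 = 163; Σxᵢ² = 57; σ²/τ² = 0.5.
β̂_MAP = 163 / (57 + 0.5) = 163/57.5 ≈ 2.835.

β̂_MAP = 2.835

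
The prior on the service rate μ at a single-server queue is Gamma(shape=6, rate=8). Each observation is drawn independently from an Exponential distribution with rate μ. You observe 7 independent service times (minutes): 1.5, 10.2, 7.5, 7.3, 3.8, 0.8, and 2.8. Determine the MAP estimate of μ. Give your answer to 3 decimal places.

The Exponential(rate=μ) likelihood is ∝ μ^n e^(−μΣtᵢ). Here n = 7 and Σtᵢ = 1.5 + 10.2 + 7.5 + 7.3 + 3.8 + 0.8 + 2.8 = 33.9.
Posterior ∝ μ^5e^(−8μ) · μ^7e^(−33.9μ) = μ^12e^(−41.9μ), i.e. Gamma(13, 41.9).
Mode = (a−1)/b = 12/41.9 ≈ 0.286.

μ̂_MAP = 0.286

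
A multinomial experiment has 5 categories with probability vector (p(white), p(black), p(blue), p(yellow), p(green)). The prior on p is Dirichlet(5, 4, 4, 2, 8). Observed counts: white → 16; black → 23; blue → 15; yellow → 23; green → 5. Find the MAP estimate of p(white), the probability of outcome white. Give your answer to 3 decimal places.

MAP estimate of p(white) = 0.200

The posterior is Dirichlet(αᵢ + nᵢ) = Dirichlet(21, 27, 19, 25, 13).
For a Dirichlet(a₁,…,a_K) with all aᵢ > 1, the mode has j-th component (aⱼ − 1)/(Σaᵢ − K).
Here Σaᵢ = 105 and K = 5, so p(white) = (21 − 1)/(105 − 5) = 20/100 ≈ 0.200.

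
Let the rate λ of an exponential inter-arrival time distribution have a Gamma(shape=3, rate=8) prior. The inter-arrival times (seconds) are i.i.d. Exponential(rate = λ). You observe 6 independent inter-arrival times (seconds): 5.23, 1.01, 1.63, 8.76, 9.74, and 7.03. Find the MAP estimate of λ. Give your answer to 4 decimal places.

The Exponential(rate=λ) likelihood is ∝ λ^n e^(−λΣtᵢ). Here n = 6 and Σtᵢ = 5.23 + 1.01 + 1.63 + 8.76 + 9.74 + 7.03 = 33.40.
Posterior ∝ λ^2e^(−8λ) · λ^6e^(−33.40λ) = λ^8e^(−41.40λ), i.e. Gamma(9, 41.40).
Mode = (a−1)/b = 8/41.40 ≈ 0.1932.

λ̂_MAP = 0.1932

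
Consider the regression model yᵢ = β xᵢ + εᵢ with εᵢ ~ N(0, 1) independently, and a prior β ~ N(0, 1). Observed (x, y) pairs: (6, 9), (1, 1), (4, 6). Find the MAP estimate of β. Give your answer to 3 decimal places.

log p(β | y) = −Σ(yᵢ − βxᵢ)²/(2·1) − β²/(2·1) + const.
Setting the derivative to zero: Σxᵢ(yᵢ − βxᵢ)/1 − β/1 = 0, so β = Σxᵢyᵢ / (Σxᵢ² + σ²/τ²).
Σxᵢyᵢ = 6·9 + 1·1 + 4·6 = 79; Σxᵢ² = 53; σ²/τ² = 1.
β̂_MAP = 79 / (53 + 1) = 79/54 ≈ 1.463.

β̂_MAP = 1.463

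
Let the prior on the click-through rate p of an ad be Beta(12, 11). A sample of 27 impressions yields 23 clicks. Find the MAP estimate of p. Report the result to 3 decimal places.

p̂_MAP = 0.708

Prior: Beta(12, 11).
Data: 23 successes in 27 trials. The binomial likelihood contributes p^23(1−p)^4, so the posterior is Beta(12+23, 11+4) = Beta(35, 15).
For Beta(a, b) with a, b > 1 the mode is (a−1)/(a+b−2) = 34/48 ≈ 0.708.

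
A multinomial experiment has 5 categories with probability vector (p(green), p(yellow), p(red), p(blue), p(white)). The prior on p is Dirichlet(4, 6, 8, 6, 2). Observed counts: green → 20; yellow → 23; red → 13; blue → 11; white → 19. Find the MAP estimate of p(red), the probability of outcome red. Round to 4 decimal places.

The posterior is Dirichlet(αᵢ + nᵢ) = Dirichlet(24, 29, 21, 17, 21).
For a Dirichlet(a₁,…,a_K) with all aᵢ > 1, the mode has j-th component (aⱼ − 1)/(Σaᵢ − K).
Here Σaᵢ = 112 and K = 5, so p(red) = (21 − 1)/(112 − 5) = 20/107 ≈ 0.1869.

MAP estimate of p(red) = 0.1869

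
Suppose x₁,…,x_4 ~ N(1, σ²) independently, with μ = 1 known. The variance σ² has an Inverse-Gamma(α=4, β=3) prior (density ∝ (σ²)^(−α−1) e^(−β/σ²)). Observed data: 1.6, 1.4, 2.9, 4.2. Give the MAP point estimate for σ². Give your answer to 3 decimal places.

Sum of squared deviations about the known mean: SS = (1.6−1)² + (1.4−1)² + (2.9−1)² + (4.2−1)² = 14.37.
The Normal likelihood contributes (σ²)^(−n/2) exp(−SS/(2σ²)), so the posterior is Inverse-Gamma(α + n/2, β + SS/2) = Inverse-Gamma(6, 10.185).
The mode of Inverse-Gamma(a, b) is b/(a+1) = 10.185/7 ≈ 1.455.

σ̂²_MAP = 1.455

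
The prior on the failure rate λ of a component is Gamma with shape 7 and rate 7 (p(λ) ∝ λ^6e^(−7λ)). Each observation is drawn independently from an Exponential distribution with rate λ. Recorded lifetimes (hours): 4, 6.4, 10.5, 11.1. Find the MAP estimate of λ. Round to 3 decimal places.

λ̂_MAP = 0.256

The Exponential(rate=λ) likelihood is ∝ λ^n e^(−λΣtᵢ). Here n = 4 and Σtᵢ = 4 + 6.4 + 10.5 + 11.1 = 32.
Posterior ∝ λ^6e^(−7λ) · λ^4e^(−32λ) = λ^10e^(−39λ), i.e. Gamma(11, 39).
Mode = (a−1)/b = 10/39 ≈ 0.256.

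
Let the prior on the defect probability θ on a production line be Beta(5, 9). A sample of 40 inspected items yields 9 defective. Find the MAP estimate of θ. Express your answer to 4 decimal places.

θ̂_MAP = 0.2500

Prior: Beta(5, 9).
Data: 9 successes in 40 trials. The binomial likelihood contributes θ^9(1−θ)^31, so the posterior is Beta(5+9, 9+31) = Beta(14, 40).
For Beta(a, b) with a, b > 1 the mode is (a−1)/(a+b−2) = 13/52 ≈ 0.2500.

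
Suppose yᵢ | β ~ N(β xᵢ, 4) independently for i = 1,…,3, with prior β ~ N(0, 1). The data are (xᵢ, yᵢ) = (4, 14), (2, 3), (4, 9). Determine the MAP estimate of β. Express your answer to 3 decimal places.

log p(β | y) = −Σ(yᵢ − βxᵢ)²/(2·4) − β²/(2·1) + const.
Setting the derivative to zero: Σxᵢ(yᵢ − βxᵢ)/4 − β/1 = 0, so β = Σxᵢyᵢ / (Σxᵢ² + σ²/τ²).
Σxᵢyᵢ = 4·14 + 2·3 + 4·9 = 98; Σxᵢ² = 36; σ²/τ² = 4.
β̂_MAP = 98 / (36 + 4) = 98/40 ≈ 2.450.

β̂_MAP = 2.450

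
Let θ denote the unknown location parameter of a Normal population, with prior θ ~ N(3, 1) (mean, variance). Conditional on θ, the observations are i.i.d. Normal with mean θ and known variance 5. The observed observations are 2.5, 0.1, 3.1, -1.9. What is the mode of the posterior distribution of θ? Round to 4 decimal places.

θ̂_MAP = 2.0889

n = 4; x̄ = (2.5 + 0.1 + 3.1 + (-1.9))/4 = 3.8/4 = 0.95.
For a Normal prior and Normal likelihood with known variance, the posterior is Normal; its mode equals its mean, the precision-weighted average.
Prior precision 1/σ₀² = 1/1 = 1; data precision n/σ² = 4/5 = 0.8.
θ̂ = (1·3 + 0.8·0.95) / (1 + 0.8) = 3.76/1.8 = 94/45 ≈ 2.0889.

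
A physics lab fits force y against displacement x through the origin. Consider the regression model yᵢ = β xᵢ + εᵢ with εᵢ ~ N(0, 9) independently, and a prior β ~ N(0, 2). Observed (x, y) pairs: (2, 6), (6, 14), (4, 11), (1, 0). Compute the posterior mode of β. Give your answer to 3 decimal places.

β̂_MAP = 2.276

log p(β | y) = −Σ(yᵢ − βxᵢ)²/(2·9) − β²/(2·2) + const.
Setting the derivative to zero: Σxᵢ(yᵢ − βxᵢ)/9 − β/2 = 0, so β = Σxᵢyᵢ / (Σxᵢ² + σ²/τ²).
Σxᵢyᵢ = 2·6 + 6·14 + 4·11 + 1·0 = 140; Σxᵢ² = 57; σ²/τ² = 4.5.
β̂_MAP = 140 / (57 + 4.5) = 140/61.5 ≈ 2.276.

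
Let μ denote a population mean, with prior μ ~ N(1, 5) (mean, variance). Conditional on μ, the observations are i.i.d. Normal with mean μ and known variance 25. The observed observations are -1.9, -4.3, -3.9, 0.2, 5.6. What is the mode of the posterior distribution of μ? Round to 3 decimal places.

n = 5; x̄ = ((-1.9) + (-4.3) + (-3.9) + 0.2 + 5.6)/5 = -4.3/5 = -0.86.
For a Normal prior and Normal likelihood with known variance, the posterior is Normal; its mode equals its mean, the precision-weighted average.
Prior precision 1/σ₀² = 1/5 = 0.2; data precision n/σ² = 5/25 = 0.2.
μ̂ = (0.2·1 + 0.2·(-0.86)) / (0.2 + 0.2) = 0.028/0.4 = 0.070.

μ̂_MAP = 0.070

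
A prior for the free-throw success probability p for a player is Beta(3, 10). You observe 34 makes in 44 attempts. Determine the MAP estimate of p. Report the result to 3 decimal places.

p̂_MAP = 0.655

Prior: Beta(3, 10).
Data: 34 successes in 44 trials. The binomial likelihood contributes p^34(1−p)^10, so the posterior is Beta(3+34, 10+10) = Beta(37, 20).
For Beta(a, b) with a, b > 1 the mode is (a−1)/(a+b−2) = 36/55 ≈ 0.655.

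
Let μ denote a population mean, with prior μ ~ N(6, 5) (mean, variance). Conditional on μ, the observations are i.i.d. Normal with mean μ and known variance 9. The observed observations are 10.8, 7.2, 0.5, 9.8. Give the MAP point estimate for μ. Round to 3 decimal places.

μ̂_MAP = 6.741

n = 4; x̄ = (10.8 + 7.2 + 0.5 + 9.8)/4 = 28.3/4 = 7.075.
For a Normal prior and Normal likelihood with known variance, the posterior is Normal; its mode equals its mean, the precision-weighted average.
Prior precision 1/σ₀² = 1/5 = 0.2; data precision n/σ² = 4/9.
μ̂ = (0.2·6 + (4/9)·7.075) / (0.2 + 4/9) = (391/90)/(29/45) = 391/58 ≈ 6.741.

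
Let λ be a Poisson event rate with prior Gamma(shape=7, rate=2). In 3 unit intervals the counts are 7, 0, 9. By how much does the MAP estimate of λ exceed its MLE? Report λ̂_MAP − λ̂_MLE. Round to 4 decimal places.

Σxᵢ = 16. Posterior is Gamma(23, 5); MAP = (23−1)/5 = 22/5 ≈ 4.40000.
MLE = x̄ = 16/3 ≈ 5.33333.
Difference = 22/5 − 16/3 = -14/15 ≈ -0.9333.

MAP − MLE = -0.9333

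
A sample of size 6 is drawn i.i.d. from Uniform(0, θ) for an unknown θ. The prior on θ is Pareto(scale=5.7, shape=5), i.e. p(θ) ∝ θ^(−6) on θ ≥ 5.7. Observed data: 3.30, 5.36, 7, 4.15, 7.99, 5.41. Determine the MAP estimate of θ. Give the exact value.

θ̂_MAP = 7.99

The Uniform(0, θ) likelihood is θ^(−n) for θ ≥ max(xᵢ), zero otherwise. Here max(xᵢ) = 7.99.
Posterior ∝ θ^(−6) · θ^(−6) = θ^(−12) on θ ≥ max(5.7, 7.99) = 7.99.
This density is strictly decreasing in θ, so the posterior mode lies at the lower boundary of the support.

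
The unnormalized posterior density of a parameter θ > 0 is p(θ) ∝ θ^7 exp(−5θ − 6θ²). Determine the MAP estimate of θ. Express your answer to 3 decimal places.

ℓ'(θ) = 7/θ − 5 − 12θ. Setting this to zero and multiplying by θ: 12θ² + 5θ − 7 = 0.
θ = (−5 + √(5² + 4·12·7)) / (2·12) = (−5 + √361) / 24 = (−5 + 19)/24 = 7/12.
ℓ''(θ) = −7/θ² − 12 < 0, confirming a maximum.

θ̂_MAP = 0.583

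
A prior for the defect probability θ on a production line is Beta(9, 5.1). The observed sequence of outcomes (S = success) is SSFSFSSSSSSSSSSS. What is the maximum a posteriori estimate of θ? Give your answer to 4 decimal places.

θ̂_MAP = 0.7829

Prior: Beta(9, 5.1).
Data: 14 successes in 16 trials (from the sequence). The binomial likelihood contributes θ^14(1−θ)^2, so the posterior is Beta(9+14, 5.1+2) = Beta(23, 7.1).
For Beta(a, b) with a, b > 1 the mode is (a−1)/(a+b−2) = 22/28.1 ≈ 0.7829.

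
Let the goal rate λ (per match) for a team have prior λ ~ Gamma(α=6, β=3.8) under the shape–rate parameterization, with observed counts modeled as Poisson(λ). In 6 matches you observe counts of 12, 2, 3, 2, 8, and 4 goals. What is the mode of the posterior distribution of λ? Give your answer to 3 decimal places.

Σxᵢ = 12+2+3+2+8+4 = 31, with n = 6.
Posterior ∝ λ^5e^(−3.8λ) · λ^31e^(−6λ) = λ^36e^(−9.8λ), i.e. Gamma(shape=37, rate=9.8).
The mode of a Gamma(a, b) with a ≥ 1 (shape–rate) is (a−1)/b = 36/9.8 ≈ 3.673.

λ̂_MAP = 3.673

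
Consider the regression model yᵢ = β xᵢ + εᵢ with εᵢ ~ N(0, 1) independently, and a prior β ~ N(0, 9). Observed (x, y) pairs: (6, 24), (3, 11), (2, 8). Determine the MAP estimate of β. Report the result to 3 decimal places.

log p(β | y) = −Σ(yᵢ − βxᵢ)²/(2·1) − β²/(2·9) + const.
Setting the derivative to zero: Σxᵢ(yᵢ − βxᵢ)/1 − β/9 = 0, so β = Σxᵢyᵢ / (Σxᵢ² + σ²/τ²).
Σxᵢyᵢ = 6·24 + 3·11 + 2·8 = 193; Σxᵢ² = 49; σ²/τ² = 1/9.
β̂_MAP = 193 / (49 + 1/9) = 193/(442/9) = 1737/442 ≈ 3.930.

β̂_MAP = 3.930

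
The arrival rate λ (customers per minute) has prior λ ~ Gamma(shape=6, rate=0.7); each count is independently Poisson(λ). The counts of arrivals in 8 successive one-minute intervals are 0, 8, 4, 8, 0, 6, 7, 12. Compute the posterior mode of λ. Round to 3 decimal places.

λ̂_MAP = 5.747

Σxᵢ = 0+8+4+8+0+6+7+12 = 45, with n = 8.
Posterior ∝ λ^5e^(−0.7λ) · λ^45e^(−8λ) = λ^50e^(−8.7λ), i.e. Gamma(shape=51, rate=8.7).
The mode of a Gamma(a, b) with a ≥ 1 (shape–rate) is (a−1)/b = 50/8.7 ≈ 5.747.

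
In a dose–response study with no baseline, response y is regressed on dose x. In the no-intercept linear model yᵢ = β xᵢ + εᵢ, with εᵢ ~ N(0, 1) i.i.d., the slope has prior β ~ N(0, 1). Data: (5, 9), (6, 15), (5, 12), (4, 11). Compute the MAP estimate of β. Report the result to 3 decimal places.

β̂_MAP = 2.320

log p(β | y) = −Σ(yᵢ − βxᵢ)²/(2·1) − β²/(2·1) + const.
Setting the derivative to zero: Σxᵢ(yᵢ − βxᵢ)/1 − β/1 = 0, so β = Σxᵢyᵢ / (Σxᵢ² + σ²/τ²).
Σxᵢyᵢ = 5·9 + 6·15 + 5·12 + 4·11 = 239; Σxᵢ² = 102; σ²/τ² = 1.
β̂_MAP = 239 / (102 + 1) = 239/103 ≈ 2.320.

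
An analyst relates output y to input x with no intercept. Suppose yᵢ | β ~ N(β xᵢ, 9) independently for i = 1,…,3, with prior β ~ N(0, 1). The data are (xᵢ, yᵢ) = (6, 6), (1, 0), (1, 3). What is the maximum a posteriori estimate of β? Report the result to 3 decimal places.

log p(β | y) = −Σ(yᵢ − βxᵢ)²/(2·9) − β²/(2·1) + const.
Setting the derivative to zero: Σxᵢ(yᵢ − βxᵢ)/9 − β/1 = 0, so β = Σxᵢyᵢ / (Σxᵢ² + σ²/τ²).
Σxᵢyᵢ = 6·6 + 1·0 + 1·3 = 39; Σxᵢ² = 38; σ²/τ² = 9.
β̂_MAP = 39 / (38 + 9) = 39/47 ≈ 0.830.

β̂_MAP = 0.830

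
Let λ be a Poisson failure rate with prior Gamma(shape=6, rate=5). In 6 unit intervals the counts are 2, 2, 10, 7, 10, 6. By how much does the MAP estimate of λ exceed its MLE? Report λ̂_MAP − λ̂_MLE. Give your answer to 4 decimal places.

Σxᵢ = 37. Posterior is Gamma(43, 11); MAP = (43−1)/11 = 42/11 ≈ 3.81818.
MLE = x̄ = 37/6 ≈ 6.16667.
Difference = 42/11 − 37/6 = -155/66 ≈ -2.3485.

MAP − MLE = -2.3485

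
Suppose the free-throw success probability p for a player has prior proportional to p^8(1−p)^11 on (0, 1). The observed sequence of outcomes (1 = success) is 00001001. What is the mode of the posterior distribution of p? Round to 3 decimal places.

p̂_MAP = 0.370

The prior density ∝ p^8(1−p)^11 is the kernel of Beta(9, 12).
Data: 2 successes in 8 trials (from the sequence). The binomial likelihood contributes p^2(1−p)^6, so the posterior is Beta(9+2, 12+6) = Beta(11, 18).
For Beta(a, b) with a, b > 1 the mode is (a−1)/(a+b−2) = 10/27 ≈ 0.370.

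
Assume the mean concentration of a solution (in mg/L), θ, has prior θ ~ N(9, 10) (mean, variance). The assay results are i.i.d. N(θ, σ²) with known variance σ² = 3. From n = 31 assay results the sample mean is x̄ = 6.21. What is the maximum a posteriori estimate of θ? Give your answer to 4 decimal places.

n = 31, x̄ = 6.21.
For a Normal prior and Normal likelihood with known variance, the posterior is Normal; its mode equals its mean, the precision-weighted average.
Prior precision 1/σ₀² = 1/10 = 0.1; data precision n/σ² = 31/3.
θ̂ = (0.1·9 + (31/3)·6.21) / (0.1 + 31/3) = 65.07/(313/30) = 19521/3130 ≈ 6.2367.

θ̂_MAP = 6.2367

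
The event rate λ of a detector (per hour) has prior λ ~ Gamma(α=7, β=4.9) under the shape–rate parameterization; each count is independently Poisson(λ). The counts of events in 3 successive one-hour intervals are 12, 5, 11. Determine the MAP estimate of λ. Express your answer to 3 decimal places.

Σxᵢ = 12+5+11 = 28, with n = 3.
Posterior ∝ λ^6e^(−4.9λ) · λ^28e^(−3λ) = λ^34e^(−7.9λ), i.e. Gamma(shape=35, rate=7.9).
The mode of a Gamma(a, b) with a ≥ 1 (shape–rate) is (a−1)/b = 34/7.9 ≈ 4.304.

λ̂_MAP = 4.304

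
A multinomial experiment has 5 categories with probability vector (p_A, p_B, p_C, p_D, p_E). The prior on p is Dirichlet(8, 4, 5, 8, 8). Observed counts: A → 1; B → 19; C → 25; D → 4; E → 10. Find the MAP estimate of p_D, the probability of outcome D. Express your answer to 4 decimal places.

The posterior is Dirichlet(αᵢ + nᵢ) = Dirichlet(9, 23, 30, 12, 18).
For a Dirichlet(a₁,…,a_K) with all aᵢ > 1, the mode has j-th component (aⱼ − 1)/(Σaᵢ − K).
Here Σaᵢ = 92 and K = 5, so p_D = (12 − 1)/(92 − 5) = 11/87 ≈ 0.1264.

MAP estimate of p_D = 0.1264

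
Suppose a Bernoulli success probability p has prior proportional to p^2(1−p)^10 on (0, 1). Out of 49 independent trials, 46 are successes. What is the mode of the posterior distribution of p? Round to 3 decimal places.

The prior density ∝ p^2(1−p)^10 is the kernel of Beta(3, 11).
Data: 46 successes in 49 trials. The binomial likelihood contributes p^46(1−p)^3, so the posterior is Beta(3+46, 11+3) = Beta(49, 14).
For Beta(a, b) with a, b > 1 the mode is (a−1)/(a+b−2) = 48/61 ≈ 0.787.

p̂_MAP = 0.787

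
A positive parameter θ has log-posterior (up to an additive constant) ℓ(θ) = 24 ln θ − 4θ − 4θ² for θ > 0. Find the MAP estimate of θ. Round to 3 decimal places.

θ̂_MAP = 1.500

ℓ'(θ) = 24/θ − 4 − 8θ. Setting this to zero and multiplying by θ: 8θ² + 4θ − 24 = 0.
θ = (−4 + √(4² + 4·8·24)) / (2·8) = (−4 + √784) / 16 = (−4 + 28)/16 = 3/2.
ℓ''(θ) = −24/θ² − 8 < 0, confirming a maximum.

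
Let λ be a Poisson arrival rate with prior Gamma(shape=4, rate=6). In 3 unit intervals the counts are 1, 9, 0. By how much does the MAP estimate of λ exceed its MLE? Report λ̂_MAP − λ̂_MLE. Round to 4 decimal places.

Σxᵢ = 10. Posterior is Gamma(14, 9); MAP = (14−1)/9 = 13/9 ≈ 1.44444.
MLE = x̄ = 10/3 ≈ 3.33333.
Difference = 13/9 − 10/3 = -17/9 ≈ -1.8889.

MAP − MLE = -1.8889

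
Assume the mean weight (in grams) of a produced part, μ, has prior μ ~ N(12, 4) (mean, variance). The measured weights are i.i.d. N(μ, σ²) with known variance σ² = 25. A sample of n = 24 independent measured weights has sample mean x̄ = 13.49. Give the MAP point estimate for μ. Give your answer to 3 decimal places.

n = 24, x̄ = 13.49.
For a Normal prior and Normal likelihood with known variance, the posterior is Normal; its mode equals its mean, the precision-weighted average.
Prior precision 1/σ₀² = 1/4 = 0.25; data precision n/σ² = 24/25 = 0.96.
μ̂ = (0.25·12 + 0.96·13.49) / (0.25 + 0.96) = 15.9504/1.21 = 39876/3025 ≈ 13.182.

μ̂_MAP = 13.182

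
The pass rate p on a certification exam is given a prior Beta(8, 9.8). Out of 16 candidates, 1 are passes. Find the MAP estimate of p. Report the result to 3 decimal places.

p̂_MAP = 0.252

Prior: Beta(8, 9.8).
Data: 1 success in 16 trials. The binomial likelihood contributes p(1−p)^15, so the posterior is Beta(8+1, 9.8+15) = Beta(9, 24.8).
For Beta(a, b) with a, b > 1 the mode is (a−1)/(a+b−2) = 8/31.8 ≈ 0.252.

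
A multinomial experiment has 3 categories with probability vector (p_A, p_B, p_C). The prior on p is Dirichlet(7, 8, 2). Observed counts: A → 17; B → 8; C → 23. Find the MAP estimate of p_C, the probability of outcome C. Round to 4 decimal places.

The posterior is Dirichlet(αᵢ + nᵢ) = Dirichlet(24, 16, 25).
For a Dirichlet(a₁,…,a_K) with all aᵢ > 1, the mode has j-th component (aⱼ − 1)/(Σaᵢ − K).
Here Σaᵢ = 65 and K = 3, so p_C = (25 − 1)/(65 − 3) = 24/62 ≈ 0.3871.

MAP estimate of p_C = 0.3871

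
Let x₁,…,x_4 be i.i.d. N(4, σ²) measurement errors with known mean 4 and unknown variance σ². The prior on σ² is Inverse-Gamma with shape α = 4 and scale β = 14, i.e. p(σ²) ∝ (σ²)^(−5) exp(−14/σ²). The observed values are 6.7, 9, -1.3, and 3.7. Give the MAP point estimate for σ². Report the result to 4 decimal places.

Sum of squared deviations about the known mean: SS = (6.7−4)² + (9−4)² + (-1.3−4)² + (3.7−4)² = 60.47.
The Normal likelihood contributes (σ²)^(−n/2) exp(−SS/(2σ²)), so the posterior is Inverse-Gamma(α + n/2, β + SS/2) = Inverse-Gamma(6, 44.235).
The mode of Inverse-Gamma(a, b) is b/(a+1) = 44.235/7 ≈ 6.3193.

σ̂²_MAP = 6.3193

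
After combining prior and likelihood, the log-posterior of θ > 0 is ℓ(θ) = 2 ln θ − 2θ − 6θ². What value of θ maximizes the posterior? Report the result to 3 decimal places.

θ̂_MAP = 0.333

ℓ'(θ) = 2/θ − 2 − 12θ. Setting this to zero and multiplying by θ: 12θ² + 2θ − 2 = 0.
θ = (−2 + √(2² + 4·12·2)) / (2·12) = (−2 + √100) / 24 = (−2 + 10)/24 = 1/3.
ℓ''(θ) = −2/θ² − 12 < 0, confirming a maximum.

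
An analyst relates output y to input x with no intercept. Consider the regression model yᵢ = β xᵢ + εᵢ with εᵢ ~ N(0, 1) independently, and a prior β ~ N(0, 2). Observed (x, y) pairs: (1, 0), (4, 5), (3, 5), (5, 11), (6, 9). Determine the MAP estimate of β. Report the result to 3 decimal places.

β̂_MAP = 1.646

log p(β | y) = −Σ(yᵢ − βxᵢ)²/(2·1) − β²/(2·2) + const.
Setting the derivative to zero: Σxᵢ(yᵢ − βxᵢ)/1 − β/2 = 0, so β = Σxᵢyᵢ / (Σxᵢ² + σ²/τ²).
Σxᵢyᵢ = 1·0 + 4·5 + 3·5 + 5·11 + 6·9 = 144; Σxᵢ² = 87; σ²/τ² = 0.5.
β̂_MAP = 144 / (87 + 0.5) = 144/87.5 ≈ 1.646.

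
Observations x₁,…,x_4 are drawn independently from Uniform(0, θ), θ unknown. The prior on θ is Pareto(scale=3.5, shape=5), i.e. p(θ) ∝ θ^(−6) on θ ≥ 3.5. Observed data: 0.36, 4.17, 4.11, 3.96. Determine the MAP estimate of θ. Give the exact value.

The Uniform(0, θ) likelihood is θ^(−n) for θ ≥ max(xᵢ), zero otherwise. Here max(xᵢ) = 4.17.
Posterior ∝ θ^(−6) · θ^(−4) = θ^(−10) on θ ≥ max(3.5, 4.17) = 4.17.
This density is strictly decreasing in θ, so the posterior mode lies at the lower boundary of the support.

θ̂_MAP = 4.17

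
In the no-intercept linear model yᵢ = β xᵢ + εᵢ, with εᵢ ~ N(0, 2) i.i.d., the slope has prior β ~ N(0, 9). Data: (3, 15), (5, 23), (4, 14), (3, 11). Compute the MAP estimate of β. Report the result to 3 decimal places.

log p(β | y) = −Σ(yᵢ − βxᵢ)²/(2·2) − β²/(2·9) + const.
Setting the derivative to zero: Σxᵢ(yᵢ − βxᵢ)/2 − β/9 = 0, so β = Σxᵢyᵢ / (Σxᵢ² + σ²/τ²).
Σxᵢyᵢ = 3·15 + 5·23 + 4·14 + 3·11 = 249; Σxᵢ² = 59; σ²/τ² = 2/9.
β̂_MAP = 249 / (59 + 2/9) = 249/(533/9) = 2241/533 ≈ 4.205.

β̂_MAP = 4.205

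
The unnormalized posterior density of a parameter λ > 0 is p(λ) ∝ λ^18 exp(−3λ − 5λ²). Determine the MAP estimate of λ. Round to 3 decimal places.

ℓ'(λ) = 18/λ − 3 − 10λ. Setting this to zero and multiplying by λ: 10λ² + 3λ − 18 = 0.
λ = (−3 + √(3² + 4·10·18)) / (2·10) = (−3 + √729) / 20 = (−3 + 27)/20 = 6/5.
ℓ''(λ) = −18/λ² − 10 < 0, confirming a maximum.

λ̂_MAP = 1.200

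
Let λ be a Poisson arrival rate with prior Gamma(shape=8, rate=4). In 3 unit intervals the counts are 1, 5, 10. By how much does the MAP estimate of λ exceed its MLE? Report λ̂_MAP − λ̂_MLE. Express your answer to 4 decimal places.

Σxᵢ = 16. Posterior is Gamma(24, 7); MAP = (24−1)/7 = 23/7 ≈ 3.28571.
MLE = x̄ = 16/3 ≈ 5.33333.
Difference = 23/7 − 16/3 = -43/21 ≈ -2.0476.

MAP − MLE = -2.0476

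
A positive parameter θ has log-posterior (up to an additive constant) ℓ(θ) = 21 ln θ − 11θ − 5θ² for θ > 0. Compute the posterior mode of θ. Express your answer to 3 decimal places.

ℓ'(θ) = 21/θ − 11 − 10θ. Setting this to zero and multiplying by θ: 10θ² + 11θ − 21 = 0.
θ = (−11 + √(11² + 4·10·21)) / (2·10) = (−11 + √961) / 20 = (−11 + 31)/20 = 1.
ℓ''(θ) = −21/θ² − 10 < 0, confirming a maximum.

θ̂_MAP = 1.000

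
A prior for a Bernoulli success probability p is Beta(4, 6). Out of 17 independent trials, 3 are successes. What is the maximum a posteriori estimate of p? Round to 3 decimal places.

Prior: Beta(4, 6).
Data: 3 successes in 17 trials. The binomial likelihood contributes p^3(1−p)^14, so the posterior is Beta(4+3, 6+14) = Beta(7, 20).
For Beta(a, b) with a, b > 1 the mode is (a−1)/(a+b−2) = 6/25 ≈ 0.240.

p̂_MAP = 0.240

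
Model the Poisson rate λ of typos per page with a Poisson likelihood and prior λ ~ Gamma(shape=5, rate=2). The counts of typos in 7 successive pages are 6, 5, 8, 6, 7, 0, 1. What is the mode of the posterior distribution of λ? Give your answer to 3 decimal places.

λ̂_MAP = 4.111

Σxᵢ = 6+5+8+6+7+0+1 = 33, with n = 7.
Posterior ∝ λ^4e^(−2λ) · λ^33e^(−7λ) = λ^37e^(−9λ), i.e. Gamma(shape=38, rate=9).
The mode of a Gamma(a, b) with a ≥ 1 (shape–rate) is (a−1)/b = 37/9 ≈ 4.111.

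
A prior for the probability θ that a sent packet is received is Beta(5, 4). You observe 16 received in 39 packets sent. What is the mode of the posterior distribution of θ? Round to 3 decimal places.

Prior: Beta(5, 4).
Data: 16 successes in 39 trials. The binomial likelihood contributes θ^16(1−θ)^23, so the posterior is Beta(5+16, 4+23) = Beta(21, 27).
For Beta(a, b) with a, b > 1 the mode is (a−1)/(a+b−2) = 20/46 ≈ 0.435.

θ̂_MAP = 0.435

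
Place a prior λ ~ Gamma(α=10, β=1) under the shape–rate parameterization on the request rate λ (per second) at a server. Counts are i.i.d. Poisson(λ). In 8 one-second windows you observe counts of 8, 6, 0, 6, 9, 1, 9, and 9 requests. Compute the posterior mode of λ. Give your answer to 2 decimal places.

Σxᵢ = 8+6+0+6+9+1+9+9 = 48, with n = 8.
Posterior ∝ λ^9e^(−1λ) · λ^48e^(−8λ) = λ^57e^(−9λ), i.e. Gamma(shape=58, rate=9).
The mode of a Gamma(a, b) with a ≥ 1 (shape–rate) is (a−1)/b = 57/9 ≈ 6.33.

λ̂_MAP = 6.33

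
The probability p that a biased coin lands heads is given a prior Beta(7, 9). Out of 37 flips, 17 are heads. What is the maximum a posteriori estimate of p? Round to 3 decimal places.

Prior: Beta(7, 9).
Data: 17 successes in 37 trials. The binomial likelihood contributes p^17(1−p)^20, so the posterior is Beta(7+17, 9+20) = Beta(24, 29).
For Beta(a, b) with a, b > 1 the mode is (a−1)/(a+b−2) = 23/51 ≈ 0.451.

p̂_MAP = 0.451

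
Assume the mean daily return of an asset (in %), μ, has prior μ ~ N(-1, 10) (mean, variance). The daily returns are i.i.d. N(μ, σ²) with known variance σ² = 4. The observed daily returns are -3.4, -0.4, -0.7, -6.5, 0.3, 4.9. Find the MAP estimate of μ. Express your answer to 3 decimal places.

n = 6; x̄ = ((-3.4) + (-0.4) + (-0.7) + (-6.5) + 0.3 + 4.9)/6 = -5.8/6 = -29/30 ≈ -0.9667.
For a Normal prior and Normal likelihood with known variance, the posterior is Normal; its mode equals its mean, the precision-weighted average.
Prior precision 1/σ₀² = 1/10 = 0.1; data precision n/σ² = 6/4 = 1.5.
μ̂ = (0.1·(-1) + 1.5·(-29/30)) / (0.1 + 1.5) = (-1.55)/1.6 = -0.96875 ≈ -0.969.

μ̂_MAP = -0.969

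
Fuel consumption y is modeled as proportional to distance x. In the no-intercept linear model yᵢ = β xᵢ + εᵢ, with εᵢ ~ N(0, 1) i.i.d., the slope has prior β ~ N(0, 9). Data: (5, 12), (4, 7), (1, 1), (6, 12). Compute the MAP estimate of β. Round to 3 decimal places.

log p(β | y) = −Σ(yᵢ − βxᵢ)²/(2·1) − β²/(2·9) + const.
Setting the derivative to zero: Σxᵢ(yᵢ − βxᵢ)/1 − β/9 = 0, so β = Σxᵢyᵢ / (Σxᵢ² + σ²/τ²).
Σxᵢyᵢ = 5·12 + 4·7 + 1·1 + 6·12 = 161; Σxᵢ² = 78; σ²/τ² = 1/9.
β̂_MAP = 161 / (78 + 1/9) = 161/(703/9) = 1449/703 ≈ 2.061.

β̂_MAP = 2.061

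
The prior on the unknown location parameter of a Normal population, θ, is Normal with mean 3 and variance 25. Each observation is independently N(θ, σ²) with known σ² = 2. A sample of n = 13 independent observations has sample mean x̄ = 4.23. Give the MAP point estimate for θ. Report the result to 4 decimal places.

θ̂_MAP = 4.2225

n = 13, x̄ = 4.23.
For a Normal prior and Normal likelihood with known variance, the posterior is Normal; its mode equals its mean, the precision-weighted average.
Prior precision 1/σ₀² = 1/25 = 0.04; data precision n/σ² = 13/2 = 6.5.
θ̂ = (0.04·3 + 6.5·4.23) / (0.04 + 6.5) = 27.615/6.54 = 1841/436 ≈ 4.2225.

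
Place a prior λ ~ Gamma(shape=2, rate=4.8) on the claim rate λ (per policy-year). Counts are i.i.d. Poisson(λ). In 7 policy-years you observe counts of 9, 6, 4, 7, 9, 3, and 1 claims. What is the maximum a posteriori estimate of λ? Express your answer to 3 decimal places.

λ̂_MAP = 3.390

Σxᵢ = 9+6+4+7+9+3+1 = 39, with n = 7.
Posterior ∝ λe^(−4.8λ) · λ^39e^(−7λ) = λ^40e^(−11.8λ), i.e. Gamma(shape=41, rate=11.8).
The mode of a Gamma(a, b) with a ≥ 1 (shape–rate) is (a−1)/b = 40/11.8 ≈ 3.390.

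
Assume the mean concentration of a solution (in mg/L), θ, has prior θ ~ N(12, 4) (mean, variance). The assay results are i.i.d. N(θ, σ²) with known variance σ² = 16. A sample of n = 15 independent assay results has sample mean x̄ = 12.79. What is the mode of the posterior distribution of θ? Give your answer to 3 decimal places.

n = 15, x̄ = 12.79.
For a Normal prior and Normal likelihood with known variance, the posterior is Normal; its mode equals its mean, the precision-weighted average.
Prior precision 1/σ₀² = 1/4 = 0.25; data precision n/σ² = 15/16 = 0.9375.
θ̂ = (0.25·12 + 0.9375·12.79) / (0.25 + 0.9375) = 14.990625/1.1875 = 4797/380 ≈ 12.624.

θ̂_MAP = 12.624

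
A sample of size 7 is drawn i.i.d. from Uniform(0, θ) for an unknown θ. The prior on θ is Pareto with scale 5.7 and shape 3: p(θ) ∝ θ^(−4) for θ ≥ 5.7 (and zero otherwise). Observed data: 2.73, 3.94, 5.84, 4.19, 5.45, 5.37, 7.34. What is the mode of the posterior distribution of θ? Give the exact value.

The Uniform(0, θ) likelihood is θ^(−n) for θ ≥ max(xᵢ), zero otherwise. Here max(xᵢ) = 7.34.
Posterior ∝ θ^(−4) · θ^(−7) = θ^(−11) on θ ≥ max(5.7, 7.34) = 7.34.
This density is strictly decreasing in θ, so the posterior mode lies at the lower boundary of the support.

θ̂_MAP = 7.34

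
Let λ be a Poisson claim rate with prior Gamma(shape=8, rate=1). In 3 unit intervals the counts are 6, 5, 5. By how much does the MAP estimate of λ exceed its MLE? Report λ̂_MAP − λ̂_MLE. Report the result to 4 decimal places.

Σxᵢ = 16. Posterior is Gamma(24, 4); MAP = (24−1)/4 = 23/4 ≈ 5.75000.
MLE = x̄ = 16/3 ≈ 5.33333.
Difference = 23/4 − 16/3 = 5/12 ≈ 0.4167.

MAP − MLE = 0.4167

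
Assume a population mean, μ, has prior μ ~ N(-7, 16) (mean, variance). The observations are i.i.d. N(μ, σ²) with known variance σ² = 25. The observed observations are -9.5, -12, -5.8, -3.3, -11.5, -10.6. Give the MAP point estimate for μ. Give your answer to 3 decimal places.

μ̂_MAP = -8.415

n = 6; x̄ = ((-9.5) + (-12) + (-5.8) + (-3.3) + (-11.5) + (-10.6))/6 = -52.7/6 = -527/60 ≈ -8.7833.
For a Normal prior and Normal likelihood with known variance, the posterior is Normal; its mode equals its mean, the precision-weighted average.
Prior precision 1/σ₀² = 1/16 = 0.0625; data precision n/σ² = 6/25 = 0.24.
μ̂ = (0.0625·(-7) + 0.24·(-527/60)) / (0.0625 + 0.24) = (-2.5455)/0.3025 = -5091/605 ≈ -8.415.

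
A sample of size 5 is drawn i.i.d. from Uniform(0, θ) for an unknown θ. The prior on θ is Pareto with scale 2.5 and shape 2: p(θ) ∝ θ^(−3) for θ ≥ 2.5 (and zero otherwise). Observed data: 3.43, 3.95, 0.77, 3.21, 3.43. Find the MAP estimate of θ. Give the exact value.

The Uniform(0, θ) likelihood is θ^(−n) for θ ≥ max(xᵢ), zero otherwise. Here max(xᵢ) = 3.95.
Posterior ∝ θ^(−3) · θ^(−5) = θ^(−8) on θ ≥ max(2.5, 3.95) = 3.95.
This density is strictly decreasing in θ, so the posterior mode lies at the lower boundary of the support.

θ̂_MAP = 3.95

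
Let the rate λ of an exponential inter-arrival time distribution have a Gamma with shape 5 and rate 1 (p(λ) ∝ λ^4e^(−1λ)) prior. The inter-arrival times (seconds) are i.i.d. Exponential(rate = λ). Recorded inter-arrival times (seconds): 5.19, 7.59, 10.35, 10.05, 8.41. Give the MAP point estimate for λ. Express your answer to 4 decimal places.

The Exponential(rate=λ) likelihood is ∝ λ^n e^(−λΣtᵢ). Here n = 5 and Σtᵢ = 5.19 + 7.59 + 10.35 + 10.05 + 8.41 = 41.59.
Posterior ∝ λ^4e^(−1λ) · λ^5e^(−41.59λ) = λ^9e^(−42.59λ), i.e. Gamma(10, 42.59).
Mode = (a−1)/b = 9/42.59 ≈ 0.2113.

λ̂_MAP = 0.2113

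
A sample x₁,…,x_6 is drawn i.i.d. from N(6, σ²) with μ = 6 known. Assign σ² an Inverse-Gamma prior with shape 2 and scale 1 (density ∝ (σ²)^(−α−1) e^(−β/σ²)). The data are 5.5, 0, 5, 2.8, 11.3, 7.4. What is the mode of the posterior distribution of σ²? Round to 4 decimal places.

σ̂²_MAP = 6.6283

Sum of squared deviations about the known mean: SS = (5.5−6)² + (0−6)² + (5−6)² + (2.8−6)² + (11.3−6)² + (7.4−6)² = 77.54.
The Normal likelihood contributes (σ²)^(−n/2) exp(−SS/(2σ²)), so the posterior is Inverse-Gamma(α + n/2, β + SS/2) = Inverse-Gamma(5, 39.77).
The mode of Inverse-Gamma(a, b) is b/(a+1) = 39.77/6 ≈ 6.6283.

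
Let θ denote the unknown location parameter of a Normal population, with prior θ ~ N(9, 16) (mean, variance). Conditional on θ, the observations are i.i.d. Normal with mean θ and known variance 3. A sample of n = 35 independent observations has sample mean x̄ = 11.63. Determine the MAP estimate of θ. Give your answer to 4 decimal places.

θ̂_MAP = 11.6160

n = 35, x̄ = 11.63.
For a Normal prior and Normal likelihood with known variance, the posterior is Normal; its mode equals its mean, the precision-weighted average.
Prior precision 1/σ₀² = 1/16 = 0.0625; data precision n/σ² = 35/3.
θ̂ = (0.0625·9 + (35/3)·11.63) / (0.0625 + 35/3) = (32699/240)/(563/48) = 32699/2815 ≈ 11.6160.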